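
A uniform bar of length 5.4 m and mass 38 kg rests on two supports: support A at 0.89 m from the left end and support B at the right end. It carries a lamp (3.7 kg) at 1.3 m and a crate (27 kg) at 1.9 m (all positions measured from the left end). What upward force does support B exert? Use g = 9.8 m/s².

R_B ≈ 212 N

About support A:
Beam weight: 38 × 9.8 = 372.4 N down at 2.7 m → arm 1.81 m, τ = 372.4 × 1.81 = 674 N·m clockwise.
Lamp: 3.7 × 9.8 = 36.26 N down at 1.3 m → arm 0.41 m, τ = 36.26 × 0.41 = 14.87 N·m clockwise.
Crate: 27 × 9.8 = 264.6 N down at 1.9 m → arm 1.01 m, τ = 264.6 × 1.01 = 267.2 N·m clockwise.
Net load moment about support A = 956.1 N·m clockwise.
Reaction R at support B is upward at 5.4 m, arm 4.51 m → moment R × 4.51 counterclockwise.
Στ = 0 ⇒ R × 4.51 = 956.1 ⇒ R = 212 N.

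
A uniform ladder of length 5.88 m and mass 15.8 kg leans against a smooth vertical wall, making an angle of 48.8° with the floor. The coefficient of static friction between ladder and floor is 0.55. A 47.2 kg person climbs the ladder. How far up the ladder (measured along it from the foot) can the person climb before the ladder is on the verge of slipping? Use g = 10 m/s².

d ≈ 3.95 m

Sum moments about the foot of the ladder (the floor normal and friction both act there and drop out).
Ladder weight 15.8×10 = 158 N acts at 2.94 m along the ladder; its horizontal arm is 2.94·cos48.8° = 1.937 m → τ = 306 N·m clockwise.
Person weight 47.2×10 = 472 N at distance d → arm d·cos48.8° → τ = 472·d·0.6587 clockwise.
Wall normal N at the top has arm L sinθ = 4.424 m counterclockwise, so Στ = 0 gives N·4.424 = 306 + 310.9·d.
ΣFy = 0 ⇒ N_floor = 630 N, so the maximum friction is μ_s·N_floor = 0.55×630 = 346.5 N. ΣFx = 0 ⇒ N_wall = f, so at the slipping point N = 346.5 N.
Substituting: 346.5×4.424 = 306 + 310.9·d ⇒ d = (1533 − 306) / 310.9 = 3.95 m.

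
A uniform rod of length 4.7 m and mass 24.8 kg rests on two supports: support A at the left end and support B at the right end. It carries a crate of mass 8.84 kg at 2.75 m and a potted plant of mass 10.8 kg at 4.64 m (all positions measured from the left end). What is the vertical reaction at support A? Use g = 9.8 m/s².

Taking torques about support B:
Beam weight: 24.8 × 9.8 = 243 N down at 2.35 m → arm 2.35 m, τ = 243 × 2.35 = 571.1 N·m counterclockwise.
Crate: 8.84 × 9.8 = 86.63 N down at 2.75 m → arm 1.95 m, τ = 86.63 × 1.95 = 168.9 N·m counterclockwise.
Potted plant: 10.8 × 9.8 = 105.8 N down at 4.64 m → arm 0.06 m, τ = 105.8 × 0.06 = 6.348 N·m counterclockwise.
Net load moment about support B = 746.3 N·m counterclockwise.
Reaction R at support A is upward at 0 m, arm 4.7 m → moment R × 4.7 clockwise.
Setting net torque to zero: R × 4.7 = 746.3 → R = 159 N.

R_A ≈ 159 N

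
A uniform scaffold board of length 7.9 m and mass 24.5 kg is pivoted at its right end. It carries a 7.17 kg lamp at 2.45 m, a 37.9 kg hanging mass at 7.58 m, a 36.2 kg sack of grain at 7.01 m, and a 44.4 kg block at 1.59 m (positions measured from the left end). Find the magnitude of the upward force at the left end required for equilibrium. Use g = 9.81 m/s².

Choose the right end as the axis so the unknown pivot reaction has zero arm there.
Beam weight: 24.5 × 9.81 = 240.3 N down at 3.95 m → arm 3.95 m, τ = 240.3 × 3.95 = 949.2 N·m counterclockwise.
Lamp: 7.17 × 9.81 = 70.34 N down at 2.45 m → arm 5.45 m, τ = 70.34 × 5.45 = 383.4 N·m counterclockwise.
Hanging mass: 37.9 × 9.81 = 371.8 N down at 7.58 m → arm 0.32 m, τ = 371.8 × 0.32 = 119 N·m counterclockwise.
Sack of grain: 36.2 × 9.81 = 355.1 N down at 7.01 m → arm 0.89 m, τ = 355.1 × 0.89 = 316 N·m counterclockwise.
Block: 44.4 × 9.81 = 435.6 N down at 1.59 m → arm 6.31 m, τ = 435.6 × 6.31 = 2749 N·m counterclockwise.
Net moment of the loads = 4517 N·m counterclockwise.
The upward force F acts at the left end, arm 7.9 m, giving F × 7.9 clockwise.
Στ = 0 ⇒ F × 7.9 = 4517 ⇒ F = 4517 / 7.9 = 572 N.

F ≈ 572 N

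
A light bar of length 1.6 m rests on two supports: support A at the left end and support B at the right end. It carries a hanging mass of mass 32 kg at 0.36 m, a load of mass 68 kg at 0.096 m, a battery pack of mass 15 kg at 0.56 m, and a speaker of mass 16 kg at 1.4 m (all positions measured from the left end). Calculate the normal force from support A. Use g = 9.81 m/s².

R_A ≈ 986 N

Sum moments about support B (its reaction then has zero moment arm).
Hanging mass: 32 × 9.81 = 313.9 N down at 0.36 m → arm 1.24 m, τ = 313.9 × 1.24 = 389.2 N·m counterclockwise.
Load: 68 × 9.81 = 667.1 N down at 0.096 m → arm 1.504 m, τ = 667.1 × 1.504 = 1003 N·m counterclockwise.
Battery pack: 15 × 9.81 = 147.2 N down at 0.56 m → arm 1.04 m, τ = 147.2 × 1.04 = 153.1 N·m counterclockwise.
Speaker: 16 × 9.81 = 157 N down at 1.4 m → arm 0.2 m, τ = 157 × 0.2 = 31.4 N·m counterclockwise.
Net load moment about support B = 1577 N·m counterclockwise.
Reaction R at support A is upward at 0 m, arm 1.6 m → moment R × 1.6 clockwise.
For rotational equilibrium, R × 1.6 = 1577, so R = 986 N.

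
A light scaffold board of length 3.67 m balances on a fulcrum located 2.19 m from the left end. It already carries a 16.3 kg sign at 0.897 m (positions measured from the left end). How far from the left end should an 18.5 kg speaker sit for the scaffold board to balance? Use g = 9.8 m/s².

x ≈ 3.33 m from the left end

Choose the fulcrum (at 2.19 m from the left end) as the axis so the support reaction has zero arm there.
Sign: 16.3 × 9.8 = 159.7 N down at 0.897 m → arm 1.293 m, τ = 159.7 × 1.293 = 206.5 N·m counterclockwise.
Net moment of existing loads = 206.5 N·m counterclockwise.
The speaker weighs 18.5 × 9.8 = 181.3 N and must supply an equal clockwise moment, so its lever arm about the fulcrum is 206.5 / 181.3 = 1.14 m.
That puts it at 2.19 + 1.14 = 3.33 m from the left end.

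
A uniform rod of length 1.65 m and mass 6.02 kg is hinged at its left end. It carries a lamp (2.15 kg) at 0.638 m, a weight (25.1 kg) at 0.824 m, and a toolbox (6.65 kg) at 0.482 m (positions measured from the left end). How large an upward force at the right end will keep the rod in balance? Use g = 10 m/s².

Sum moments about the left end (the unknown pivot reaction has zero arm there).
Beam weight: 6.02 × 10 = 60.2 N down at 0.825 m → arm 0.825 m, τ = 60.2 × 0.825 = 49.66 N·m clockwise.
Lamp: 2.15 × 10 = 21.5 N down at 0.638 m → arm 0.638 m, τ = 21.5 × 0.638 = 13.72 N·m clockwise.
Weight: 25.1 × 10 = 251 N down at 0.824 m → arm 0.824 m, τ = 251 × 0.824 = 206.8 N·m clockwise.
Toolbox: 6.65 × 10 = 66.5 N down at 0.482 m → arm 0.482 m, τ = 66.5 × 0.482 = 32.05 N·m clockwise.
Net moment of the loads = 302.2 N·m clockwise.
The upward force F acts at the right end, arm 1.65 m, giving F × 1.65 counterclockwise.
Setting net torque to zero: F × 1.65 = 302.2 → F = 302.2 / 1.65 = 183 N.

F ≈ 183 N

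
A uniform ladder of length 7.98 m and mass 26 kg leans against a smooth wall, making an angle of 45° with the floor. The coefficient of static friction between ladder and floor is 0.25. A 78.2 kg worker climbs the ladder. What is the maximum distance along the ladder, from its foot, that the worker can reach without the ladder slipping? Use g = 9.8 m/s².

Take moments about the foot of the ladder.
Ladder weight 26×9.8 = 254.8 N acts at 3.99 m along the ladder; its horizontal arm is 3.99·cos45° = 2.821 m → τ = 718.8 N·m clockwise.
Worker weight 78.2×9.8 = 766.4 N at distance d → arm d·cos45° → τ = 766.4·d·0.7071 clockwise.
Wall normal N at the top has arm L sinθ = 5.643 m counterclockwise, so Στ = 0 gives N·5.643 = 718.8 + 541.9·d.
ΣFy = 0 ⇒ N_floor = 1021 N, so the maximum friction is μ_s·N_floor = 0.25×1021 = 255.2 N. ΣFx = 0 ⇒ N_wall = f, so at the slipping point N = 255.2 N.
Substituting: 255.2×5.643 = 718.8 + 541.9·d ⇒ d = (1440 − 718.8) / 541.9 = 1.33 m.

d ≈ 1.33 m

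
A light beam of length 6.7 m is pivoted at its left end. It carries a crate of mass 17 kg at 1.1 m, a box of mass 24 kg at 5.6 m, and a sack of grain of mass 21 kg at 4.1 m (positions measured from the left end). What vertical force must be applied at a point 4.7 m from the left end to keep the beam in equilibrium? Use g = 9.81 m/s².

F ≈ 499 N

About the left end:
Crate: 17 × 9.81 = 166.8 N down at 1.1 m → arm 1.1 m, τ = 166.8 × 1.1 = 183.5 N·m clockwise.
Box: 24 × 9.81 = 235.4 N down at 5.6 m → arm 5.6 m, τ = 235.4 × 5.6 = 1318 N·m clockwise.
Sack of grain: 21 × 9.81 = 206 N down at 4.1 m → arm 4.1 m, τ = 206 × 4.1 = 844.6 N·m clockwise.
Net moment of the loads = 2346 N·m clockwise.
The upward force F acts at a point 4.7 m from the left end, arm 4.7 m, giving F × 4.7 counterclockwise.
Στ = 0 ⇒ F × 4.7 = 2346 ⇒ F = 2346 / 4.7 = 499 N.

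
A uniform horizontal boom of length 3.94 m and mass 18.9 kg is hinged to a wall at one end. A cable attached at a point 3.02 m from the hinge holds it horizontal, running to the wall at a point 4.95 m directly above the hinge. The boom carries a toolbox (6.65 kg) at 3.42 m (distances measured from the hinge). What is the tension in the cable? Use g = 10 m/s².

Choose the hinge as the axis so the unknown hinge reaction has zero arm there.
Beam weight: 18.9 × 10 = 189 N down at 1.97 m → arm 1.97 m, τ = 189 × 1.97 = 372.3 N·m clockwise.
Toolbox: 6.65 × 10 = 66.5 N down at 3.42 m → arm 3.42 m, τ = 66.5 × 3.42 = 227.4 N·m clockwise.
Total clockwise load moment = 599.7 N·m.
The cable tension T acts at 3.02 m; only its component perpendicular to the boom, T sinθ, produces torque. sinθ = h/√(h²+d²) = 4.95/√(4.95²+3.02²) = 0.8537.
Στ = 0 ⇒ T × 3.02 × 0.8537 = 599.7 ⇒ T = 599.7 / 2.578 = 233 N.

T ≈ 233 N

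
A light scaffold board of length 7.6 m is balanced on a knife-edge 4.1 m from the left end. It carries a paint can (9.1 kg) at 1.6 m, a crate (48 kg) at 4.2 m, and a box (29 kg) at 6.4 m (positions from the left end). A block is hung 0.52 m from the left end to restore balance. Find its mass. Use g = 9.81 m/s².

Choose the knife-edge (at 4.1 m from the left end) as the axis so the support reaction has zero arm there.
Paint can: 9.1 × 9.81 = 89.27 N down at 1.6 m → arm 2.5 m, τ = 89.27 × 2.5 = 223.2 N·m counterclockwise.
Crate: 48 × 9.81 = 470.9 N down at 4.2 m → arm 0.1 m, τ = 470.9 × 0.1 = 47.09 N·m clockwise.
Box: 29 × 9.81 = 284.5 N down at 6.4 m → arm 2.3 m, τ = 284.5 × 2.3 = 654.3 N·m clockwise.
Net moment of known loads = 478.2 N·m clockwise.
An unknown mass m at 0.52 m has arm 3.58 m; its moment is m·g·3.58 counterclockwise.
For rotational equilibrium, m × 9.81 × 3.58 = 478.2, so m = 478.2 / (9.81 × 3.58) = 13.6 kg.

m ≈ 13.6 kg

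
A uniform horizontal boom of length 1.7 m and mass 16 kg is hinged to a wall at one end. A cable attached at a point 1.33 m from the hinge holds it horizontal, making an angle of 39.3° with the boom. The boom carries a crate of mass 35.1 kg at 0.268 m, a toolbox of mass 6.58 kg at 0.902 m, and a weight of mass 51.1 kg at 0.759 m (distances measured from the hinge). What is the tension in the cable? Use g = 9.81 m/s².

T ≈ 789 N

Choose the hinge as the axis so the unknown hinge reaction has zero arm there.
Beam weight: 16 × 9.81 = 157 N down at 0.85 m → arm 0.85 m, τ = 157 × 0.85 = 133.4 N·m clockwise.
Crate: 35.1 × 9.81 = 344.3 N down at 0.268 m → arm 0.268 m, τ = 344.3 × 0.268 = 92.27 N·m clockwise.
Toolbox: 6.58 × 9.81 = 64.55 N down at 0.902 m → arm 0.902 m, τ = 64.55 × 0.902 = 58.22 N·m clockwise.
Weight: 51.1 × 9.81 = 501.3 N down at 0.759 m → arm 0.759 m, τ = 501.3 × 0.759 = 380.5 N·m clockwise.
Total clockwise load moment = 664.4 N·m.
The cable tension T acts at 1.33 m; only its component perpendicular to the boom, T sinθ, produces torque. sin 39.3° = 0.6334.
For rotational equilibrium, T × 1.33 × 0.6334 = 664.4, so T = 664.4 / 0.8424 = 789 N.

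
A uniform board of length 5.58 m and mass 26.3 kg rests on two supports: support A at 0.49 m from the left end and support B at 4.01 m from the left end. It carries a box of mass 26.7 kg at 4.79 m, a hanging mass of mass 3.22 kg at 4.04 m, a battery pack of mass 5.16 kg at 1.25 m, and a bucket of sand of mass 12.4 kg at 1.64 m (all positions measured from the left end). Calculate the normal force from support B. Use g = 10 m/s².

R_B ≈ 582 N

Choose support A as the axis so its reaction then has zero moment arm.
Beam weight: 26.3 × 10 = 263 N down at 2.79 m → arm 2.3 m, τ = 263 × 2.3 = 604.9 N·m clockwise.
Box: 26.7 × 10 = 267 N down at 4.79 m → arm 4.3 m, τ = 267 × 4.3 = 1148 N·m clockwise.
Hanging mass: 3.22 × 10 = 32.2 N down at 4.04 m → arm 3.55 m, τ = 32.2 × 3.55 = 114.3 N·m clockwise.
Battery pack: 5.16 × 10 = 51.6 N down at 1.25 m → arm 0.76 m, τ = 51.6 × 0.76 = 39.22 N·m clockwise.
Bucket of sand: 12.4 × 10 = 124 N down at 1.64 m → arm 1.15 m, τ = 124 × 1.15 = 142.6 N·m clockwise.
Net load moment about support A = 2049 N·m clockwise.
Reaction R at support B is upward at 4.01 m, arm 3.52 m → moment R × 3.52 counterclockwise.
Στ = 0 ⇒ R × 3.52 = 2049 ⇒ R = 582 N.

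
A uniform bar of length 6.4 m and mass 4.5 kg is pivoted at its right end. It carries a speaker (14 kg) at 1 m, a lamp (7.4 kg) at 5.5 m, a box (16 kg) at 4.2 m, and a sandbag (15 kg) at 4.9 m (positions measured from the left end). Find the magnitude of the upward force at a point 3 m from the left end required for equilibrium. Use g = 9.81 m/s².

Sum moments about the right end (the unknown pivot reaction has zero arm there).
Beam weight: 4.5 × 9.81 = 44.15 N down at 3.2 m → arm 3.2 m, τ = 44.15 × 3.2 = 141.3 N·m counterclockwise.
Speaker: 14 × 9.81 = 137.3 N down at 1 m → arm 5.4 m, τ = 137.3 × 5.4 = 741.4 N·m counterclockwise.
Lamp: 7.4 × 9.81 = 72.59 N down at 5.5 m → arm 0.9 m, τ = 72.59 × 0.9 = 65.33 N·m counterclockwise.
Box: 16 × 9.81 = 157 N down at 4.2 m → arm 2.2 m, τ = 157 × 2.2 = 345.4 N·m counterclockwise.
Sandbag: 15 × 9.81 = 147.2 N down at 4.9 m → arm 1.5 m, τ = 147.2 × 1.5 = 220.8 N·m counterclockwise.
Net moment of the loads = 1514 N·m counterclockwise.
The upward force F acts at a point 3 m from the left end, arm 3.4 m, giving F × 3.4 clockwise.
Στ = 0 ⇒ F × 3.4 = 1514 ⇒ F = 1514 / 3.4 = 445 N.

F ≈ 445 N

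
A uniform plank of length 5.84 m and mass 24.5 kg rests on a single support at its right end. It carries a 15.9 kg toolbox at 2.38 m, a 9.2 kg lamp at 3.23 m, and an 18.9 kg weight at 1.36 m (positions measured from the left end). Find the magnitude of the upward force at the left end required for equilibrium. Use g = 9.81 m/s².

F ≈ 395 N

About the right end:
Beam weight: 24.5 × 9.81 = 240.3 N down at 2.92 m → arm 2.92 m, τ = 240.3 × 2.92 = 701.7 N·m counterclockwise.
Toolbox: 15.9 × 9.81 = 156 N down at 2.38 m → arm 3.46 m, τ = 156 × 3.46 = 539.8 N·m counterclockwise.
Lamp: 9.2 × 9.81 = 90.25 N down at 3.23 m → arm 2.61 m, τ = 90.25 × 2.61 = 235.6 N·m counterclockwise.
Weight: 18.9 × 9.81 = 185.4 N down at 1.36 m → arm 4.48 m, τ = 185.4 × 4.48 = 830.6 N·m counterclockwise.
Net moment of the loads = 2308 N·m counterclockwise.
The upward force F acts at the left end, arm 5.84 m, giving F × 5.84 clockwise.
Setting net torque to zero: F × 5.84 = 2308 → F = 2308 / 5.84 = 395 N.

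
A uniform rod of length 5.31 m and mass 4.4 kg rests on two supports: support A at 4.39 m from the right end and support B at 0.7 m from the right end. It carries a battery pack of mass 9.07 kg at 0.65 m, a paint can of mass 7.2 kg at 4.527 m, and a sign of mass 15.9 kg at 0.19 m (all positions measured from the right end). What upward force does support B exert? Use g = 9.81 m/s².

R_B ≈ 285 N

Sum moments about support A (its reaction then has zero moment arm).
Beam weight: 4.4 × 9.81 = 43.16 N down at 2.655 m → arm 1.735 m, τ = 43.16 × 1.735 = 74.88 N·m clockwise.
Battery pack: 9.07 × 9.81 = 88.98 N down at 0.65 m → arm 3.74 m, τ = 88.98 × 3.74 = 332.8 N·m clockwise.
Paint can: 7.2 × 9.81 = 70.63 N down at 4.527 m → arm 0.137 m, τ = 70.63 × 0.137 = 9.676 N·m counterclockwise.
Sign: 15.9 × 9.81 = 156 N down at 0.19 m → arm 4.2 m, τ = 156 × 4.2 = 655.2 N·m clockwise.
Net load moment about support A = 1053 N·m clockwise.
Reaction R at support B is upward at 0.7 m, arm 3.69 m → moment R × 3.69 counterclockwise.
Στ = 0 ⇒ R × 3.69 = 1053 ⇒ R = 285 N.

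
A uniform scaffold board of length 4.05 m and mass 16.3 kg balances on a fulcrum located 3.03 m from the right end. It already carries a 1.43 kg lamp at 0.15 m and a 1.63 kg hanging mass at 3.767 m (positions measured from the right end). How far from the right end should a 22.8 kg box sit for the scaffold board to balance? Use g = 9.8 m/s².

x ≈ 3.88 m from the right end

Sum moments about the fulcrum (at 3.03 m from the right end) (the support reaction has zero arm there).
Beam weight: 16.3 × 9.8 = 159.7 N down at 2.025 m → arm 1.005 m, τ = 159.7 × 1.005 = 160.5 N·m clockwise.
Lamp: 1.43 × 9.8 = 14.01 N down at 0.15 m → arm 2.88 m, τ = 14.01 × 2.88 = 40.35 N·m clockwise.
Hanging mass: 1.63 × 9.8 = 15.97 N down at 3.767 m → arm 0.737 m, τ = 15.97 × 0.737 = 11.77 N·m counterclockwise.
Net moment of existing loads = 189.1 N·m clockwise.
The box weighs 22.8 × 9.8 = 223.4 N and must supply an equal counterclockwise moment, so its lever arm about the fulcrum is 189.1 / 223.4 = 0.846 m.
That puts it at 3.03 + 0.846 = 3.88 m from the right end.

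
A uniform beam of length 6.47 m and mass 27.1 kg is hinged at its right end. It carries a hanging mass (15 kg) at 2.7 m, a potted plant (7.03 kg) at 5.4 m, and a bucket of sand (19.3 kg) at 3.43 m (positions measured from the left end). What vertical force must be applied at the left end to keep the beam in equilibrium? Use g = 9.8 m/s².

Take moments about the right end.
Beam weight: 27.1 × 9.8 = 265.6 N down at 3.235 m → arm 3.235 m, τ = 265.6 × 3.235 = 859.2 N·m counterclockwise.
Hanging mass: 15 × 9.8 = 147 N down at 2.7 m → arm 3.77 m, τ = 147 × 3.77 = 554.2 N·m counterclockwise.
Potted plant: 7.03 × 9.8 = 68.89 N down at 5.4 m → arm 1.07 m, τ = 68.89 × 1.07 = 73.71 N·m counterclockwise.
Bucket of sand: 19.3 × 9.8 = 189.1 N down at 3.43 m → arm 3.04 m, τ = 189.1 × 3.04 = 574.9 N·m counterclockwise.
Net moment of the loads = 2062 N·m counterclockwise.
The upward force F acts at the left end, arm 6.47 m, giving F × 6.47 clockwise.
Balancing moments: F × 6.47 = 2062, giving F = 2062 / 6.47 = 319 N.

F ≈ 319 N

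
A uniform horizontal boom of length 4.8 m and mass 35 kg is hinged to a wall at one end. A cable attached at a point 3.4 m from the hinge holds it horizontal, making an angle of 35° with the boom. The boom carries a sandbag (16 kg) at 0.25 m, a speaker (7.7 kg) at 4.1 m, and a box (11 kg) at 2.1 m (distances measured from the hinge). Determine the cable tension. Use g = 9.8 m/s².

Taking torques about the hinge:
Beam weight: 35 × 9.8 = 343 N down at 2.4 m → arm 2.4 m, τ = 343 × 2.4 = 823.2 N·m clockwise.
Sandbag: 16 × 9.8 = 156.8 N down at 0.25 m → arm 0.25 m, τ = 156.8 × 0.25 = 39.2 N·m clockwise.
Speaker: 7.7 × 9.8 = 75.46 N down at 4.1 m → arm 4.1 m, τ = 75.46 × 4.1 = 309.4 N·m clockwise.
Box: 11 × 9.8 = 107.8 N down at 2.1 m → arm 2.1 m, τ = 107.8 × 2.1 = 226.4 N·m clockwise.
Total clockwise load moment = 1398 N·m.
The cable tension T acts at 3.4 m; only its component perpendicular to the boom, T sinθ, produces torque. sin 35° = 0.5736.
For rotational equilibrium, T × 3.4 × 0.5736 = 1398, so T = 1398 / 1.95 = 717 N.

T ≈ 717 N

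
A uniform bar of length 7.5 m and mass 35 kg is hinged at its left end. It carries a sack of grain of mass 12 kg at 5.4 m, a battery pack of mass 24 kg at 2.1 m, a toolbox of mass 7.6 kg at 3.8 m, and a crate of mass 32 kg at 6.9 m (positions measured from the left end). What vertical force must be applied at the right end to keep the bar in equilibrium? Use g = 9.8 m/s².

Sum moments about the left end (the unknown pivot reaction has zero arm there).
Beam weight: 35 × 9.8 = 343 N down at 3.75 m → arm 3.75 m, τ = 343 × 3.75 = 1286 N·m clockwise.
Sack of grain: 12 × 9.8 = 117.6 N down at 5.4 m → arm 5.4 m, τ = 117.6 × 5.4 = 635 N·m clockwise.
Battery pack: 24 × 9.8 = 235.2 N down at 2.1 m → arm 2.1 m, τ = 235.2 × 2.1 = 493.9 N·m clockwise.
Toolbox: 7.6 × 9.8 = 74.48 N down at 3.8 m → arm 3.8 m, τ = 74.48 × 3.8 = 283 N·m clockwise.
Crate: 32 × 9.8 = 313.6 N down at 6.9 m → arm 6.9 m, τ = 313.6 × 6.9 = 2164 N·m clockwise.
Net moment of the loads = 4862 N·m clockwise.
The upward force F acts at the right end, arm 7.5 m, giving F × 7.5 counterclockwise.
Balancing moments: F × 7.5 = 4862, giving F = 4862 / 7.5 = 648 N.

F ≈ 648 N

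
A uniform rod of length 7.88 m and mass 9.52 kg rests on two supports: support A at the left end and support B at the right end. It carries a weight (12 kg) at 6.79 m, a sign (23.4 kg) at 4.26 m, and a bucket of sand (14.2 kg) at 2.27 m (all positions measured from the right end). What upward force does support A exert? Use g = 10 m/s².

About support B:
Beam weight: 9.52 × 10 = 95.2 N down at 3.94 m → arm 3.94 m, τ = 95.2 × 3.94 = 375.1 N·m counterclockwise.
Weight: 12 × 10 = 120 N down at 6.79 m → arm 6.79 m, τ = 120 × 6.79 = 814.8 N·m counterclockwise.
Sign: 23.4 × 10 = 234 N down at 4.26 m → arm 4.26 m, τ = 234 × 4.26 = 996.8 N·m counterclockwise.
Bucket of sand: 14.2 × 10 = 142 N down at 2.27 m → arm 2.27 m, τ = 142 × 2.27 = 322.3 N·m counterclockwise.
Net load moment about support B = 2509 N·m counterclockwise.
Reaction R at support A is upward at 7.88 m, arm 7.88 m → moment R × 7.88 clockwise.
Στ = 0 ⇒ R × 7.88 = 2509 ⇒ R = 318 N.

R_A ≈ 318 N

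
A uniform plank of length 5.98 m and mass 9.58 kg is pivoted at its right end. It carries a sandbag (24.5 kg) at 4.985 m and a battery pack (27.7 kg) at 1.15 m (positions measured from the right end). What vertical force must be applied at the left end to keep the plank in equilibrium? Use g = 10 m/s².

Sum moments about the right end (the unknown pivot reaction has zero arm there).
Beam weight: 9.58 × 10 = 95.8 N down at 2.99 m → arm 2.99 m, τ = 95.8 × 2.99 = 286.4 N·m counterclockwise.
Sandbag: 24.5 × 10 = 245 N down at 4.985 m → arm 4.985 m, τ = 245 × 4.985 = 1221 N·m counterclockwise.
Battery pack: 27.7 × 10 = 277 N down at 1.15 m → arm 1.15 m, τ = 277 × 1.15 = 318.5 N·m counterclockwise.
Net moment of the loads = 1826 N·m counterclockwise.
The upward force F acts at the left end, arm 5.98 m, giving F × 5.98 clockwise.
Balancing moments: F × 5.98 = 1826, giving F = 1826 / 5.98 = 305 N.

F ≈ 305 N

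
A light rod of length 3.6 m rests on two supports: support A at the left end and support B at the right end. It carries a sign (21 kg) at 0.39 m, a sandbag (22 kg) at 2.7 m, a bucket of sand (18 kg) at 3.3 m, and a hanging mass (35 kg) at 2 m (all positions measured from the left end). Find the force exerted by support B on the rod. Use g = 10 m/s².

Taking torques about support A:
Sign: 21 × 10 = 210 N down at 0.39 m → arm 0.39 m, τ = 210 × 0.39 = 81.9 N·m clockwise.
Sandbag: 22 × 10 = 220 N down at 2.7 m → arm 2.7 m, τ = 220 × 2.7 = 594 N·m clockwise.
Bucket of sand: 18 × 10 = 180 N down at 3.3 m → arm 3.3 m, τ = 180 × 3.3 = 594 N·m clockwise.
Hanging mass: 35 × 10 = 350 N down at 2 m → arm 2 m, τ = 350 × 2 = 700 N·m clockwise.
Net load moment about support A = 1970 N·m clockwise.
Reaction R at support B is upward at 3.6 m, arm 3.6 m → moment R × 3.6 counterclockwise.
Setting net torque to zero: R × 3.6 = 1970 → R = 547 N.

R_B ≈ 547 N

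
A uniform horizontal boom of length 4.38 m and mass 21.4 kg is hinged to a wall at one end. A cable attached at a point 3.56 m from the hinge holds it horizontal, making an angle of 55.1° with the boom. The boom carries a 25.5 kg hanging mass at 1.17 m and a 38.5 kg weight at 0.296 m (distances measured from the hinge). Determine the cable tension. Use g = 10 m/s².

T ≈ 302 N

Taking torques about the hinge:
Beam weight: 21.4 × 10 = 214 N down at 2.19 m → arm 2.19 m, τ = 214 × 2.19 = 468.7 N·m clockwise.
Hanging mass: 25.5 × 10 = 255 N down at 1.17 m → arm 1.17 m, τ = 255 × 1.17 = 298.3 N·m clockwise.
Weight: 38.5 × 10 = 385 N down at 0.296 m → arm 0.296 m, τ = 385 × 0.296 = 114 N·m clockwise.
Total clockwise load moment = 881 N·m.
The cable tension T acts at 3.56 m; only its component perpendicular to the boom, T sinθ, produces torque. sin 55.1° = 0.8202.
Balancing moments: T × 3.56 × 0.8202 = 881, giving T = 881 / 2.92 = 302 N.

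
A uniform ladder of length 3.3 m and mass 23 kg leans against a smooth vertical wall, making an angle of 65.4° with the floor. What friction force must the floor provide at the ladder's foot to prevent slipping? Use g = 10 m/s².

Take moments about the foot of the ladder.
Ladder weight 23×10 = 230 N acts at 1.65 m along the ladder; its horizontal arm is 1.65·cos65.4° = 0.6869 m → τ = 158 N·m clockwise.
Wall normal N acts horizontally at the top; its moment arm is the height L sinθ = 3.3·sin65.4° = 3 m, counterclockwise.
For rotational equilibrium, N × 3 = 158, so N = 52.7 N.
ΣFx = 0: friction at the foot balances the wall's push, so f = N_wall = 52.7 N.

f ≈ 52.7 N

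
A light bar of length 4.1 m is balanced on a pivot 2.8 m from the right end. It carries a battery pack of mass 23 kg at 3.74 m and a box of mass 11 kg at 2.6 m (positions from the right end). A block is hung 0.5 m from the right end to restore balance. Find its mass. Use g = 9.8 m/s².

Taking torques about the pivot (at 2.8 m from the right end):
Battery pack: 23 × 9.8 = 225.4 N down at 3.74 m → arm 0.94 m, τ = 225.4 × 0.94 = 211.9 N·m counterclockwise.
Box: 11 × 9.8 = 107.8 N down at 2.6 m → arm 0.2 m, τ = 107.8 × 0.2 = 21.56 N·m clockwise.
Net moment of known loads = 190.3 N·m counterclockwise.
An unknown mass m at 0.5 m has arm 2.3 m; its moment is m·g·2.3 clockwise.
Setting net torque to zero: m × 9.8 × 2.3 = 190.3 → m = 190.3 / (9.8 × 2.3) = 8.44 kg.

m ≈ 8.44 kg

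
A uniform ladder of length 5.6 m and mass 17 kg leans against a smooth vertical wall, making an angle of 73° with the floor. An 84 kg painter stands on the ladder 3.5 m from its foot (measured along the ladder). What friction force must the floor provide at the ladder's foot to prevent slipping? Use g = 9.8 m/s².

Take moments about the foot of the ladder.
Ladder weight 17×9.8 = 166.6 N acts at 2.8 m along the ladder; its horizontal arm is 2.8·cos73° = 0.8186 m → τ = 136.4 N·m clockwise.
Painter: 84×9.8 = 823.2 N at 3.5 m → arm 1.023 m → τ = 842.1 N·m clockwise.
Wall normal N acts horizontally at the top; its moment arm is the height L sinθ = 5.6·sin73° = 5.355 m, counterclockwise.
Balancing moments: N × 5.355 = 978.5, giving N = 183 N.
ΣFx = 0: friction at the foot balances the wall's push, so f = N_wall = 183 N.

f ≈ 183 N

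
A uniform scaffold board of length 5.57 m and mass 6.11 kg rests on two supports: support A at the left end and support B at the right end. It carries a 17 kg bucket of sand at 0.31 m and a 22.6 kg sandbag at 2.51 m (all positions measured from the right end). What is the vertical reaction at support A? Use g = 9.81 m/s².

Taking torques about support B:
Beam weight: 6.11 × 9.81 = 59.94 N down at 2.785 m → arm 2.785 m, τ = 59.94 × 2.785 = 166.9 N·m counterclockwise.
Bucket of sand: 17 × 9.81 = 166.8 N down at 0.31 m → arm 0.31 m, τ = 166.8 × 0.31 = 51.71 N·m counterclockwise.
Sandbag: 22.6 × 9.81 = 221.7 N down at 2.51 m → arm 2.51 m, τ = 221.7 × 2.51 = 556.5 N·m counterclockwise.
Net load moment about support B = 775.1 N·m counterclockwise.
Reaction R at support A is upward at 5.57 m, arm 5.57 m → moment R × 5.57 clockwise.
For rotational equilibrium, R × 5.57 = 775.1, so R = 139 N.

R_A ≈ 139 N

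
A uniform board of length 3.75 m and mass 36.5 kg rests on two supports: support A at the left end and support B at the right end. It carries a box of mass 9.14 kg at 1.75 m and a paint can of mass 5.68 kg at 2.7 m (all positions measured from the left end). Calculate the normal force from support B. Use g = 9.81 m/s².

Sum moments about support A (its reaction then has zero moment arm).
Beam weight: 36.5 × 9.81 = 358.1 N down at 1.875 m → arm 1.875 m, τ = 358.1 × 1.875 = 671.4 N·m clockwise.
Box: 9.14 × 9.81 = 89.66 N down at 1.75 m → arm 1.75 m, τ = 89.66 × 1.75 = 156.9 N·m clockwise.
Paint can: 5.68 × 9.81 = 55.72 N down at 2.7 m → arm 2.7 m, τ = 55.72 × 2.7 = 150.4 N·m clockwise.
Net load moment about support A = 978.7 N·m clockwise.
Reaction R at support B is upward at 3.75 m, arm 3.75 m → moment R × 3.75 counterclockwise.
Στ = 0 ⇒ R × 3.75 = 978.7 ⇒ R = 261 N.

R_B ≈ 261 N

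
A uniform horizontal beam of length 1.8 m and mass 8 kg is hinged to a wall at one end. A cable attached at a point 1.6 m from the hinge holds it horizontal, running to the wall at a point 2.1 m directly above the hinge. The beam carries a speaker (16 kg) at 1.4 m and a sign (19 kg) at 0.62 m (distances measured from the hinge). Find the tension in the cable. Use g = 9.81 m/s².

About the hinge:
Beam weight: 8 × 9.81 = 78.48 N down at 0.9 m → arm 0.9 m, τ = 78.48 × 0.9 = 70.63 N·m clockwise.
Speaker: 16 × 9.81 = 157 N down at 1.4 m → arm 1.4 m, τ = 157 × 1.4 = 219.8 N·m clockwise.
Sign: 19 × 9.81 = 186.4 N down at 0.62 m → arm 0.62 m, τ = 186.4 × 0.62 = 115.6 N·m clockwise.
Total clockwise load moment = 406 N·m.
The cable tension T acts at 1.6 m; only its component perpendicular to the beam, T sinθ, produces torque. sinθ = h/√(h²+d²) = 2.1/√(2.1²+1.6²) = 0.7954.
For rotational equilibrium, T × 1.6 × 0.7954 = 406, so T = 406 / 1.273 = 319 N.

T ≈ 319 N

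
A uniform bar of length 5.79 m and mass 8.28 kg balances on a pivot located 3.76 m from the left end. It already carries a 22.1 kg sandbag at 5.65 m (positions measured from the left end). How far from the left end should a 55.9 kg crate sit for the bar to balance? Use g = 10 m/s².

Sum moments about the pivot (at 3.76 m from the left end) (the support reaction has zero arm there).
Beam weight: 8.28 × 10 = 82.8 N down at 2.895 m → arm 0.865 m, τ = 82.8 × 0.865 = 71.62 N·m counterclockwise.
Sandbag: 22.1 × 10 = 221 N down at 5.65 m → arm 1.89 m, τ = 221 × 1.89 = 417.7 N·m clockwise.
Net moment of existing loads = 346.1 N·m clockwise.
The crate weighs 55.9 × 10 = 559 N and must supply an equal counterclockwise moment, so its lever arm about the pivot is 346.1 / 559 = 0.619 m.
That puts it at 3.76 − 0.619 = 3.14 m from the left end.

x ≈ 3.14 m from the left end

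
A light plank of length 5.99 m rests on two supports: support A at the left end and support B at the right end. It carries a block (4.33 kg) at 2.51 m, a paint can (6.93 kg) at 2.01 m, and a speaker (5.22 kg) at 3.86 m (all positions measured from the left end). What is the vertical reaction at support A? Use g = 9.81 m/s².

Taking torques about support B:
Block: 4.33 × 9.81 = 42.48 N down at 2.51 m → arm 3.48 m, τ = 42.48 × 3.48 = 147.8 N·m counterclockwise.
Paint can: 6.93 × 9.81 = 67.98 N down at 2.01 m → arm 3.98 m, τ = 67.98 × 3.98 = 270.6 N·m counterclockwise.
Speaker: 5.22 × 9.81 = 51.21 N down at 3.86 m → arm 2.13 m, τ = 51.21 × 2.13 = 109.1 N·m counterclockwise.
Net load moment about support B = 527.5 N·m counterclockwise.
Reaction R at support A is upward at 0 m, arm 5.99 m → moment R × 5.99 clockwise.
For rotational equilibrium, R × 5.99 = 527.5, so R = 88.1 N.

R_A ≈ 88.1 N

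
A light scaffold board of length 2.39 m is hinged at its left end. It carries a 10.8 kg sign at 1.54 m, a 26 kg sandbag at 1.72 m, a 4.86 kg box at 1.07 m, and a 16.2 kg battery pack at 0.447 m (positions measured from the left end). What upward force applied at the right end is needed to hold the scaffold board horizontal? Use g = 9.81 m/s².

Sum moments about the left end (the unknown pivot reaction has zero arm there).
Sign: 10.8 × 9.81 = 105.9 N down at 1.54 m → arm 1.54 m, τ = 105.9 × 1.54 = 163.1 N·m clockwise.
Sandbag: 26 × 9.81 = 255.1 N down at 1.72 m → arm 1.72 m, τ = 255.1 × 1.72 = 438.8 N·m clockwise.
Box: 4.86 × 9.81 = 47.68 N down at 1.07 m → arm 1.07 m, τ = 47.68 × 1.07 = 51.02 N·m clockwise.
Battery pack: 16.2 × 9.81 = 158.9 N down at 0.447 m → arm 0.447 m, τ = 158.9 × 0.447 = 71.03 N·m clockwise.
Net moment of the loads = 723.9 N·m clockwise.
The upward force F acts at the right end, arm 2.39 m, giving F × 2.39 counterclockwise.
Setting net torque to zero: F × 2.39 = 723.9 → F = 723.9 / 2.39 = 303 N.

F ≈ 303 N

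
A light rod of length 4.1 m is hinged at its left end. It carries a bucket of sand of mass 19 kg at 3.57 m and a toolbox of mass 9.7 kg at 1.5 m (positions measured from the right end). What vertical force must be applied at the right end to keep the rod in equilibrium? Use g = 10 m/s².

F ≈ 86.1 N

Sum moments about the left end (the unknown pivot reaction has zero arm there).
Bucket of sand: 19 × 10 = 190 N down at 3.57 m → arm 0.53 m, τ = 190 × 0.53 = 100.7 N·m clockwise.
Toolbox: 9.7 × 10 = 97 N down at 1.5 m → arm 2.6 m, τ = 97 × 2.6 = 252.2 N·m clockwise.
Net moment of the loads = 352.9 N·m clockwise.
The upward force F acts at the right end, arm 4.1 m, giving F × 4.1 counterclockwise.
Στ = 0 ⇒ F × 4.1 = 352.9 ⇒ F = 352.9 / 4.1 = 86.1 N.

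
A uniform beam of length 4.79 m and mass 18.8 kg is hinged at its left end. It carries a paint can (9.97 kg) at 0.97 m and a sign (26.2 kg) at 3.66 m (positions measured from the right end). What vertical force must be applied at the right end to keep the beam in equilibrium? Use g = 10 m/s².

Choose the left end as the axis so the unknown pivot reaction has zero arm there.
Beam weight: 18.8 × 10 = 188 N down at 2.395 m → arm 2.395 m, τ = 188 × 2.395 = 450.3 N·m clockwise.
Paint can: 9.97 × 10 = 99.7 N down at 0.97 m → arm 3.82 m, τ = 99.7 × 3.82 = 380.9 N·m clockwise.
Sign: 26.2 × 10 = 262 N down at 3.66 m → arm 1.13 m, τ = 262 × 1.13 = 296.1 N·m clockwise.
Net moment of the loads = 1127 N·m clockwise.
The upward force F acts at the right end, arm 4.79 m, giving F × 4.79 counterclockwise.
Στ = 0 ⇒ F × 4.79 = 1127 ⇒ F = 1127 / 4.79 = 235 N.

F ≈ 235 N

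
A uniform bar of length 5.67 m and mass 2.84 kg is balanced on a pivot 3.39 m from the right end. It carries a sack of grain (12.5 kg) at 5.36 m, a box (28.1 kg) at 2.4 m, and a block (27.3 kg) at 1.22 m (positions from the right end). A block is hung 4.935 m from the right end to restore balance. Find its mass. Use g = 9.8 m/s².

About the pivot (at 3.39 m from the right end):
Beam weight: 2.84 × 9.8 = 27.83 N down at 2.835 m → arm 0.555 m, τ = 27.83 × 0.555 = 15.45 N·m clockwise.
Sack of grain: 12.5 × 9.8 = 122.5 N down at 5.36 m → arm 1.97 m, τ = 122.5 × 1.97 = 241.3 N·m counterclockwise.
Box: 28.1 × 9.8 = 275.4 N down at 2.4 m → arm 0.99 m, τ = 275.4 × 0.99 = 272.6 N·m clockwise.
Block: 27.3 × 9.8 = 267.5 N down at 1.22 m → arm 2.17 m, τ = 267.5 × 2.17 = 580.5 N·m clockwise.
Net moment of known loads = 627.2 N·m clockwise.
An unknown mass m at 4.935 m has arm 1.545 m; its moment is m·g·1.545 counterclockwise.
Setting net torque to zero: m × 9.8 × 1.545 = 627.2 → m = 627.2 / (9.8 × 1.545) = 41.4 kg.

m ≈ 41.4 kg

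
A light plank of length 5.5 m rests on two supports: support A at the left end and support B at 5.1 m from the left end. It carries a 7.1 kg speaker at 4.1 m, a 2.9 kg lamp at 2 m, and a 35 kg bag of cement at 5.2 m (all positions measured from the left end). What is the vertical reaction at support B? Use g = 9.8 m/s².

R_B ≈ 417 N

Taking torques about support A:
Speaker: 7.1 × 9.8 = 69.58 N down at 4.1 m → arm 4.1 m, τ = 69.58 × 4.1 = 285.3 N·m clockwise.
Lamp: 2.9 × 9.8 = 28.42 N down at 2 m → arm 2 m, τ = 28.42 × 2 = 56.84 N·m clockwise.
Bag of cement: 35 × 9.8 = 343 N down at 5.2 m → arm 5.2 m, τ = 343 × 5.2 = 1784 N·m clockwise.
Net load moment about support A = 2126 N·m clockwise.
Reaction R at support B is upward at 5.1 m, arm 5.1 m → moment R × 5.1 counterclockwise.
Setting net torque to zero: R × 5.1 = 2126 → R = 417 N.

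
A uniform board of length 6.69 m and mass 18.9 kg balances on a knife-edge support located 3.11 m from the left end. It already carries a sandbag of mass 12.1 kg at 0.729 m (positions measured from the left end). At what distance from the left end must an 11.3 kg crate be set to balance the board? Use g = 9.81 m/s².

x ≈ 5.27 m from the left end

Choose the knife-edge support (at 3.11 m from the left end) as the axis so the support reaction has zero arm there.
Beam weight: 18.9 × 9.81 = 185.4 N down at 3.345 m → arm 0.235 m, τ = 185.4 × 0.235 = 43.57 N·m clockwise.
Sandbag: 12.1 × 9.81 = 118.7 N down at 0.729 m → arm 2.381 m, τ = 118.7 × 2.381 = 282.6 N·m counterclockwise.
Net moment of existing loads = 239 N·m counterclockwise.
The crate weighs 11.3 × 9.81 = 110.9 N and must supply an equal clockwise moment, so its lever arm about the knife-edge support is 239 / 110.9 = 2.16 m.
That puts it at 3.11 + 2.16 = 5.27 m from the left end.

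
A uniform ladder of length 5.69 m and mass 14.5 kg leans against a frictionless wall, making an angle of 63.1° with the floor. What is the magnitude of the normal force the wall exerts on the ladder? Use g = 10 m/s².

N_wall ≈ 36.8 N

Taking torques about the foot of the ladder:
Ladder weight 14.5×10 = 145 N acts at 2.845 m along the ladder; its horizontal arm is 2.845·cos63.1° = 1.287 m → τ = 186.6 N·m clockwise.
Wall normal N acts horizontally at the top; its moment arm is the height L sinθ = 5.69·sin63.1° = 5.074 m, counterclockwise.
Balancing moments: N × 5.074 = 186.6, giving N = 36.8 N.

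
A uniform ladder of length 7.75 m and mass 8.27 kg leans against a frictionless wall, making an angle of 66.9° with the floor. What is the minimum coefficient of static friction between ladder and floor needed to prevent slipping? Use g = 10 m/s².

Choose the foot of the ladder as the axis so the floor normal and friction both act there and drop out.
Ladder weight 8.27×10 = 82.7 N acts at 3.875 m along the ladder; its horizontal arm is 3.875·cos66.9° = 1.52 m → τ = 125.7 N·m clockwise.
Wall normal N acts horizontally at the top; its moment arm is the height L sinθ = 7.75·sin66.9° = 7.129 m, counterclockwise.
Balancing moments: N × 7.129 = 125.7, giving N = 17.63 N.
ΣFx = 0 ⇒ f = N_wall = 17.63 N. ΣFy = 0 ⇒ N_floor = 82.7 N.
μ_min = f / N_floor = 17.63 / 82.7 = 0.213.

μ_min ≈ 0.213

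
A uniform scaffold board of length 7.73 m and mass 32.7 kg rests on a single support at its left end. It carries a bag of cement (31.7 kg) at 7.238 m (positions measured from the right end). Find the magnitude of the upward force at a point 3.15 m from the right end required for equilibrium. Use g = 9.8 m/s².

F ≈ 304 N

Sum moments about the left end (the unknown pivot reaction has zero arm there).
Beam weight: 32.7 × 9.8 = 320.5 N down at 3.865 m → arm 3.865 m, τ = 320.5 × 3.865 = 1239 N·m clockwise.
Bag of cement: 31.7 × 9.8 = 310.7 N down at 7.238 m → arm 0.492 m, τ = 310.7 × 0.492 = 152.9 N·m clockwise.
Net moment of the loads = 1392 N·m clockwise.
The upward force F acts at a point 3.15 m from the right end, arm 4.58 m, giving F × 4.58 counterclockwise.
For rotational equilibrium, F × 4.58 = 1392, so F = 1392 / 4.58 = 304 N.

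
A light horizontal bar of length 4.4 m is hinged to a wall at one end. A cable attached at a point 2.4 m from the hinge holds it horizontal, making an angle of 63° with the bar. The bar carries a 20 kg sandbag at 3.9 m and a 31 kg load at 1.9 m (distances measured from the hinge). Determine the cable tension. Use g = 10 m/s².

About the hinge:
Sandbag: 20 × 10 = 200 N down at 3.9 m → arm 3.9 m, τ = 200 × 3.9 = 780 N·m clockwise.
Load: 31 × 10 = 310 N down at 1.9 m → arm 1.9 m, τ = 310 × 1.9 = 589 N·m clockwise.
Total clockwise load moment = 1369 N·m.
The cable tension T acts at 2.4 m; only its component perpendicular to the bar, T sinθ, produces torque. sin 63° = 0.891.
Στ = 0 ⇒ T × 2.4 × 0.891 = 1369 ⇒ T = 1369 / 2.138 = 640 N.

T ≈ 640 N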